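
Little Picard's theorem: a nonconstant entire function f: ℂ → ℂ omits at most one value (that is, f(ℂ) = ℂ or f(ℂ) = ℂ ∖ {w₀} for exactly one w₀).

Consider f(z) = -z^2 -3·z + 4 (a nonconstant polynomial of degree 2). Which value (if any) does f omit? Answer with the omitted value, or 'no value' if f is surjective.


Little Picard bounds the complement of f(ℂ) to at most one point.
For every w ∈ ℂ, the equation p(z) − w = 0 is a nonconstant polynomial in z and hence has at least one root by the fundamental theorem of algebra. So p is surjective onto ℂ, omitting no value.

Omitted value: no value.


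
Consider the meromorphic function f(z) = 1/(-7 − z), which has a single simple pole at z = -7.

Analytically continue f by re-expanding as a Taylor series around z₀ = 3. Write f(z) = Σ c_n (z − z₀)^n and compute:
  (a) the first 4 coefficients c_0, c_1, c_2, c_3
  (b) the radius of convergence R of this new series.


Let w = z − z₀, so z = z₀ + w.
Then -7 − z = -7 − (z₀ + w) = (-7 − z₀) − w = -10 − w.
f(z) = 1/(-10 − w) = (1/(-10)) · 1/(1 − w/(-10)) = Σ_{n≥0} w^n / (-10)^(n+1).
So c_n = 1/(-10)^(n+1):
  c_0 = 1/(-10)^1 = -1/10.
  c_1 = 1/(-10)^2 = 1/100.
  c_2 = 1/(-10)^3 = -1/1000.
  c_3 = 1/(-10)^4 = 1/10000.
The series is valid for |w/d| < 1, i.e. |z − z₀| < |d|.
Radius of convergence: R = |-7 − z₀| = |-10| = 10 (distance from z₀ to the singularity z = -7).

c_0 = -1/10, c_1 = 1/100, c_2 = -1/1000, c_3 = 1/10000; R = 10.


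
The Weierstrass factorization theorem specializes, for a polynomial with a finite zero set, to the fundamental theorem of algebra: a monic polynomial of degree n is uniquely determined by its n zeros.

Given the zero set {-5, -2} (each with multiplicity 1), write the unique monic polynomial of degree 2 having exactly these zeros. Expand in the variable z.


The polynomial is p(z) = ∏_{α ∈ S} (z − α), where S = {-5, -2}.
Expanding the product yields: p(z) = z^2 + 7·z + 10.
The resulting polynomial has degree 2 and real coefficients as required.

p(z) = z^2 + 7·z + 10.


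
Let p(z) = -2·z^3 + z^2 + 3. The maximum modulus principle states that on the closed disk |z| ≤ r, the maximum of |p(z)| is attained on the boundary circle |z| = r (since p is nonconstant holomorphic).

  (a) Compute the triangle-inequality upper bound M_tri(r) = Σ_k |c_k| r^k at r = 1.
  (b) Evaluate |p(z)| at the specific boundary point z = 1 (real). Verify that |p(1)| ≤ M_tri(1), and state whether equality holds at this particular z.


Coefficients: c_0 = 3, c_1 = 0, c_2 = 1, c_3 = -2. Radius r = 1.
Part (a). Triangle bound: M_tri(r) = Σ_k |c_k| r^k
  = |3|·1^0 + |0|·1^1 + |1|·1^2 + |-2|·1^3
  = 3 + 0 + 1 + 2 = 6.
This bounds M(r) := max_{|z|=r} |p(z)| from above; equality holds iff all terms c_k z^k can be made to align in phase at a single z on |z|=r.
Part (b). At z = 1 (real, on the circle |z| = r):
  p(1) = (3)·1^0 + (0)·1^1 + (1)·1^2 + (-2)·1^3 = 2.
  |p(1)| = 2.
Check: |p(1)| = 2 ≤ 6 = M_tri(1). ✓ Equality does not hold at z = 1 (the coefficients have mixed signs, so the terms do not all align in phase there).

M_tri(1) = 6; |p(1)| = 2; equality at z=1: no.


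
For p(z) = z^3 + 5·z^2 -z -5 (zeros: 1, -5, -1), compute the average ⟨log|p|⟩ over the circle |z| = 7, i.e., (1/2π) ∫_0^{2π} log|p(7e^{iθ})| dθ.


Zeros: -5, -1, 1; r = 7.
Inside |z| < r: -5, -1, 1. Outside (|z| ≥ r): ∅.
p(0) = -5, so log|p(0)| = log(5) = 1.6094.
Apply Jensen: I(r) = log|p(0)| + Σ_k log(r/|z_k|), summed over zeros inside |z| < r.
  log(r/|z_k|) for z_k = 1: log(7/1) = 1.9459
  log(r/|z_k|) for z_k = -5: log(7/5) = 0.3365
  log(r/|z_k|) for z_k = -1: log(7/1) = 1.9459
Sum over inside zeros: 4.2283.
I(r) = log|p(0)| + (inside sum) = 1.6094 + 4.2283 = 5.8377.
Closed form (all zeros inside, monic): I(r) = n·log(r) = 3·log(7) = 5.8377. ✓

I(r) ≈ 5.8377.


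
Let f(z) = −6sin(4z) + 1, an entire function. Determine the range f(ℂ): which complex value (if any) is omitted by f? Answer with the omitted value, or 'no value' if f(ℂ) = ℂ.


Little Picard bounds the complement of f(ℂ) to at most one point.
sin is entire and surjective onto ℂ: for every w ∈ ℂ, sin(ζ) = w has a solution ζ ∈ ℂ (e.g., via the complex inverse arcsin). With ζ = 4z this gives z = ζ/(4). Then -6·sin(4z) takes every value in -6·ℂ = ℂ, and adding 1 is a bijection of ℂ. So f is surjective and omits no value. (Note: only on the real line is sin bounded by [−1, 1].)

Omitted value: no value.


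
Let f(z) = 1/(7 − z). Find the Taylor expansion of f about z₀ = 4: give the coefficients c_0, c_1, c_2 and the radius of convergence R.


Let w = z − z₀, so z = z₀ + w.
Then 7 − z = 7 − (z₀ + w) = (7 − z₀) − w = 3 − w.
f(z) = 1/(3 − w) = (1/(3)) · 1/(1 − w/(3)) = Σ_{n≥0} w^n / (3)^(n+1).
So c_n = 1/(3)^(n+1):
  c_0 = 1/(3)^1 = 1/3.
  c_1 = 1/(3)^2 = 1/9.
  c_2 = 1/(3)^3 = 1/27.
The series is valid for |w/d| < 1, i.e. |z − z₀| < |d|.
Radius of convergence: R = |7 − z₀| = |3| = 3 (distance from z₀ to the singularity z = 7).

c_0 = 1/3, c_1 = 1/9, c_2 = 1/27; R = 3.


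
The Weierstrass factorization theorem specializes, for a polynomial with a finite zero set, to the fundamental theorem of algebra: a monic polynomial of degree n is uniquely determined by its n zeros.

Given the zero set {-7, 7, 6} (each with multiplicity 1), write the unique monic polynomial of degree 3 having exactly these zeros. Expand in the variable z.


The polynomial is p(z) = ∏_{α ∈ S} (z − α), where S = {-7, 7, 6}.
Expanding the product yields: p(z) = z^3 -6·z^2 -49·z + 294.
The resulting polynomial has degree 3 and real coefficients as required.

p(z) = z^3 -6·z^2 -49·z + 294.


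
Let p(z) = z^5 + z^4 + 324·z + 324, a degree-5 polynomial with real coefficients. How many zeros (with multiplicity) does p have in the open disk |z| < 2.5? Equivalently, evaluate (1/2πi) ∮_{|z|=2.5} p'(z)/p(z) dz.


The zeros of p are: (3 + 3i), (3 - 3i), -1, (-3 + 3i), (-3 - 3i).
Their magnitudes are: 4.243, 4.243, 1, 4.243, 4.243.
Zeros with |z| < R = 2.5: -1.
Count = 1.
By the argument principle, (1/2πi) ∮_{|z|=R} p'(z)/p(z) dz equals exactly this count.

Number of zeros inside |z| < 2.5: 1.


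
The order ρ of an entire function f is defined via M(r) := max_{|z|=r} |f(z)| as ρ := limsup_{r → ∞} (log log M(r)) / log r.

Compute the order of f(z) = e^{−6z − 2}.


|e^{−6z − 2}| = e^{Re(-6·z) + -2} ≤ e^{6|z|^1 + -2} = e^{6r^1 + -2} on |z| = r, so ρ ≤ 1. Choosing z on |z|=r so that -6·z is real positive (always possible by picking arg z appropriately) gives |f(z)| = e^{6r^1 + -2}, matching the bound. The additive constant -2 does not affect log log M(r) ~ 1·log r. Hence ρ = 1.
Therefore ρ = 1.

Order ρ = 1.


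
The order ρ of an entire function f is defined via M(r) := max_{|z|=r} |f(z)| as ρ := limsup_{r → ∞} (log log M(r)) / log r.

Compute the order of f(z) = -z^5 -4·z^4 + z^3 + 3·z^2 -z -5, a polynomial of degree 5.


|f(z)| ≤ Σ|c_k|·r^k = O(r^5) as r → ∞. Polynomial growth is O(e^{r^ε}) for every ε > 0 (since r^5/e^{r^ε} → 0), so ρ ≤ ε for all ε > 0, i.e. ρ = 0. Every nonconstant polynomial has order 0.
Therefore ρ = 0.

Order ρ = 0.


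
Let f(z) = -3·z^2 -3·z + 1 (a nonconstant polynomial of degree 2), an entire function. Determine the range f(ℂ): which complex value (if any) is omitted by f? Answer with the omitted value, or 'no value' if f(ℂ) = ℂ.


Little Picard bounds the complement of f(ℂ) to at most one point.
For every w ∈ ℂ, the equation p(z) − w = 0 is a nonconstant polynomial in z and hence has at least one root by the fundamental theorem of algebra. So p is surjective onto ℂ, omitting no value.

Omitted value: no value.


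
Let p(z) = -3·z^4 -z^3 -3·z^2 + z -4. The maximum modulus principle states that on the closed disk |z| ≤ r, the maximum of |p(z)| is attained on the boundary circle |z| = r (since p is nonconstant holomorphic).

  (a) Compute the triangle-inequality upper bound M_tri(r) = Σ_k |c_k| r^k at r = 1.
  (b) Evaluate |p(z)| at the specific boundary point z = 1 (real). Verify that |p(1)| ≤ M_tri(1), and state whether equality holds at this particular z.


Coefficients: c_0 = -4, c_1 = 1, c_2 = -3, c_3 = -1, c_4 = -3. Radius r = 1.
Part (a). Triangle bound: M_tri(r) = Σ_k |c_k| r^k
  = |-4|·1^0 + |1|·1^1 + |-3|·1^2 + |-1|·1^3 + |-3|·1^4
  = 4 + 1 + 3 + 1 + 3 = 12.
This bounds M(r) := max_{|z|=r} |p(z)| from above; equality holds iff all terms c_k z^k can be made to align in phase at a single z on |z|=r.
Part (b). At z = 1 (real, on the circle |z| = r):
  p(1) = (-4)·1^0 + (1)·1^1 + (-3)·1^2 + (-1)·1^3 + (-3)·1^4 = -10.
  |p(1)| = 10.
Check: |p(1)| = 10 ≤ 12 = M_tri(1). ✓ Equality does not hold at z = 1 (the coefficients have mixed signs, so the terms do not all align in phase there).

M_tri(1) = 12; |p(1)| = 10; equality at z=1: no.


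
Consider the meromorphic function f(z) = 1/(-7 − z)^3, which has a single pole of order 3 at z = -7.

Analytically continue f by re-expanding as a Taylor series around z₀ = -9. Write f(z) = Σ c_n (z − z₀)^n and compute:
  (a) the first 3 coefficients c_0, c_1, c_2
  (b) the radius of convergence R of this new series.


Let w = z − z₀, so z = z₀ + w.
Then -7 − z = -7 − (z₀ + w) = (-7 − z₀) − w = 2 − w.
f(z) = 1/(2 − w)^3 = (1/(2)^3) · (1 − w/(2))^{−3}.
By the binomial series (1−u)^{−3} = Σ_{n≥0} C(n+2, 2) u^n for |u|<1, with u = w/(2):
  c_n = C(n+2, 2) / (2)^(n+3).
  c_0 = 1/(2)^3 = 1/8.
  c_1 = 3/(2)^4 = 3/16.
  c_2 = 6/(2)^5 = 3/16.
The series is valid for |w/d| < 1, i.e. |z − z₀| < |d|.
Radius of convergence: R = |-7 − z₀| = |2| = 2 (distance from z₀ to the singularity z = -7).

c_0 = 1/8, c_1 = 3/16, c_2 = 3/16; R = 2.


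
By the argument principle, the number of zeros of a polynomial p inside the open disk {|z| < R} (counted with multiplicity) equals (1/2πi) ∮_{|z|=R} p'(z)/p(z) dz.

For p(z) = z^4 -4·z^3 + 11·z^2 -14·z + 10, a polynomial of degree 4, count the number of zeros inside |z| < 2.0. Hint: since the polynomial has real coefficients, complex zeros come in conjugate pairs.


The zeros of p are: (1 + 2i), (1 - 2i), (1 + 1i), (1 - 1i).
Their magnitudes are: 2.236, 2.236, 1.414, 1.414.
Zeros with |z| < R = 2.0: (1 + 1i), (1 - 1i).
Count = 2.
By the argument principle, (1/2πi) ∮_{|z|=R} p'(z)/p(z) dz equals exactly this count.

Number of zeros inside |z| < 2.0: 2.


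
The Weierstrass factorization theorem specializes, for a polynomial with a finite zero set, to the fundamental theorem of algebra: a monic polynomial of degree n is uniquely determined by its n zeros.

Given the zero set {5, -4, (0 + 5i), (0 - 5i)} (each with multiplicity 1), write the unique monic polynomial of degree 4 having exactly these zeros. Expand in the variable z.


The polynomial is p(z) = ∏_{α ∈ S} (z − α), where S = {5, -4, (0 + 5i), (0 - 5i)}.
Expanding the product yields: p(z) = z^4 -z^3 + 5·z^2 -25·z -500.
Note conjugate pairs combine to real quadratics: (z − (0+5i))(z − (0−5i)) = z² + 25.
The resulting polynomial has degree 4 and real coefficients as required.

p(z) = z^4 -z^3 + 5·z^2 -25·z -500.


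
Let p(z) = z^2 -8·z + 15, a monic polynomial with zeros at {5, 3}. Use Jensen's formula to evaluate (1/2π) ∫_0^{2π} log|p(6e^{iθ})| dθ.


Zeros: 3, 5; r = 6.
Inside |z| < r: 3, 5. Outside (|z| ≥ r): ∅.
p(0) = 15, so log|p(0)| = log(15) = 2.7081.
Apply Jensen: I(r) = log|p(0)| + Σ_k log(r/|z_k|), summed over zeros inside |z| < r.
  log(r/|z_k|) for z_k = 5: log(6/5) = 0.1823
  log(r/|z_k|) for z_k = 3: log(6/3) = 0.6931
Sum over inside zeros: 0.8755.
I(r) = log|p(0)| + (inside sum) = 2.7081 + 0.8755 = 3.5835.
Closed form (all zeros inside, monic): I(r) = n·log(r) = 2·log(6) = 3.5835. ✓

I(r) ≈ 3.5835.


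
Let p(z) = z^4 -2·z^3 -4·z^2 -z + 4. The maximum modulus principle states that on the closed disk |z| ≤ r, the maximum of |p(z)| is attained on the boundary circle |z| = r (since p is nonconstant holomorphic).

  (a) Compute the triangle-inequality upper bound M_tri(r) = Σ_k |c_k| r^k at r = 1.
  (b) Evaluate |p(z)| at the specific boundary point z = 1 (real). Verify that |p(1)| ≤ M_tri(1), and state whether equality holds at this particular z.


Coefficients: c_0 = 4, c_1 = -1, c_2 = -4, c_3 = -2, c_4 = 1. Radius r = 1.
Part (a). Triangle bound: M_tri(r) = Σ_k |c_k| r^k
  = |4|·1^0 + |-1|·1^1 + |-4|·1^2 + |-2|·1^3 + |1|·1^4
  = 4 + 1 + 4 + 2 + 1 = 12.
This bounds M(r) := max_{|z|=r} |p(z)| from above; equality holds iff all terms c_k z^k can be made to align in phase at a single z on |z|=r.
Part (b). At z = 1 (real, on the circle |z| = r):
  p(1) = (4)·1^0 + (-1)·1^1 + (-4)·1^2 + (-2)·1^3 + (1)·1^4 = -2.
  |p(1)| = 2.
Check: |p(1)| = 2 ≤ 12 = M_tri(1). ✓ Equality does not hold at z = 1 (the coefficients have mixed signs, so the terms do not all align in phase there).

M_tri(1) = 12; |p(1)| = 2; equality at z=1: no.


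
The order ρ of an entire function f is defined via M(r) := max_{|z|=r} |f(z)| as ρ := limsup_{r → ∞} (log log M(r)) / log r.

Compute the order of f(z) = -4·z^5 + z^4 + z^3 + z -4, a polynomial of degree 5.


|f(z)| ≤ Σ|c_k|·r^k = O(r^5) as r → ∞. Polynomial growth is O(e^{r^ε}) for every ε > 0 (since r^5/e^{r^ε} → 0), so ρ ≤ ε for all ε > 0, i.e. ρ = 0. Every nonconstant polynomial has order 0.
Therefore ρ = 0.

Order ρ = 0.


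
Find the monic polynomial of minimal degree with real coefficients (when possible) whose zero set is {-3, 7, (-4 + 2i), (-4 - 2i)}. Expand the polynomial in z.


The polynomial is p(z) = ∏_{α ∈ S} (z − α), where S = {-3, 7, (-4 + 2i), (-4 - 2i)}.
Expanding the product yields: p(z) = z^4 + 4·z^3 -33·z^2 -248·z -420.
Note conjugate pairs combine to real quadratics: (z − (-4+2i))(z − (-4−2i)) = z² + 8z + 20.
The resulting polynomial has degree 4 and real coefficients as required.

p(z) = z^4 + 4·z^3 -33·z^2 -248·z -420.


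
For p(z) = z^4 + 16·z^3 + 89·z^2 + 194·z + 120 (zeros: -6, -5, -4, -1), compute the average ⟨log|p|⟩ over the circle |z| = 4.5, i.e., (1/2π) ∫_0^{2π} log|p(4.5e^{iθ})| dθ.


Zeros: -6, -5, -4, -1; r = 4.5.
Inside |z| < r: -4, -1. Outside (|z| ≥ r): -6, -5.
p(0) = 120, so log|p(0)| = log(120) = 4.7875.
Apply Jensen: I(r) = log|p(0)| + Σ_k log(r/|z_k|), summed over zeros inside |z| < r.
  log(r/|z_k|) for z_k = -4: log(4.5/4) = 0.1178
  log(r/|z_k|) for z_k = -1: log(4.5/1) = 1.5041
  Outside zeros (-6, -5) contribute nothing to the Jensen sum.
Sum over inside zeros: 1.6219.
I(r) = log|p(0)| + (inside sum) = 4.7875 + 1.6219 = 6.4094.
Note: since some zeros are outside |z| ≤ r, the simplified n·log(r) form does NOT apply — only the inside zeros contribute.

I(r) ≈ 6.4094.


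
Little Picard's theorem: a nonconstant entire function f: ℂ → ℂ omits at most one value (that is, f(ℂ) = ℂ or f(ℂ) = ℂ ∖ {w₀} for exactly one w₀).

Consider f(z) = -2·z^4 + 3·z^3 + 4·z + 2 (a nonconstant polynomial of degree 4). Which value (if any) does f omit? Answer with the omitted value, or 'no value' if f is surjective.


Little Picard bounds the complement of f(ℂ) to at most one point.
For every w ∈ ℂ, the equation p(z) − w = 0 is a nonconstant polynomial in z and hence has at least one root by the fundamental theorem of algebra. So p is surjective onto ℂ, omitting no value.

Omitted value: no value.


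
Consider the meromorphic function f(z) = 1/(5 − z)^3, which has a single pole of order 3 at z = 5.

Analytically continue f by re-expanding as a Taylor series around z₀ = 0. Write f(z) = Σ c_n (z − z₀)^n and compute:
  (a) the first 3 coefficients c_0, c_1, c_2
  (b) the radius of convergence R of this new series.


Let w = z − z₀, so z = z₀ + w.
Then 5 − z = 5 − (z₀ + w) = (5 − z₀) − w = 5 − w.
f(z) = 1/(5 − w)^3 = (1/(5)^3) · (1 − w/(5))^{−3}.
By the binomial series (1−u)^{−3} = Σ_{n≥0} C(n+2, 2) u^n for |u|<1, with u = w/(5):
  c_n = C(n+2, 2) / (5)^(n+3).
  c_0 = 1/(5)^3 = 1/125.
  c_1 = 3/(5)^4 = 3/625.
  c_2 = 6/(5)^5 = 6/3125.
The series is valid for |w/d| < 1, i.e. |z − z₀| < |d|.
Radius of convergence: R = |5 − z₀| = |5| = 5 (distance from z₀ to the singularity z = 5).

c_0 = 1/125, c_1 = 3/625, c_2 = 6/3125; R = 5.


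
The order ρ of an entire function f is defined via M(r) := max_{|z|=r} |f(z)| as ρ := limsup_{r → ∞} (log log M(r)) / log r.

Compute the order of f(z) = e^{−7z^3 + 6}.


|e^{−7z^3 + 6}| = e^{Re(-7·z^3) + 6} ≤ e^{7|z|^3 + 6} = e^{7r^3 + 6} on |z| = r, so ρ ≤ 3. Choosing z on |z|=r so that -7·z^3 is real positive (always possible by picking arg z appropriately) gives |f(z)| = e^{7r^3 + 6}, matching the bound. The additive constant 6 does not affect log log M(r) ~ 3·log r. Hence ρ = 3.
Therefore ρ = 3.

Order ρ = 3.


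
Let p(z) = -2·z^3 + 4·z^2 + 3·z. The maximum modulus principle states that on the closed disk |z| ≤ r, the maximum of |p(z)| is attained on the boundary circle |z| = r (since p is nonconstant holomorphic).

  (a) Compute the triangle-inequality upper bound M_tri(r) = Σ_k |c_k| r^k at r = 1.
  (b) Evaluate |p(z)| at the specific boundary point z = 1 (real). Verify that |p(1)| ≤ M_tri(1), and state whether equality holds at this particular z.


Coefficients: c_0 = 0, c_1 = 3, c_2 = 4, c_3 = -2. Radius r = 1.
Part (a). Triangle bound: M_tri(r) = Σ_k |c_k| r^k
  = |0|·1^0 + |3|·1^1 + |4|·1^2 + |-2|·1^3
  = 0 + 3 + 4 + 2 = 9.
This bounds M(r) := max_{|z|=r} |p(z)| from above; equality holds iff all terms c_k z^k can be made to align in phase at a single z on |z|=r.
Part (b). At z = 1 (real, on the circle |z| = r):
  p(1) = (0)·1^0 + (3)·1^1 + (4)·1^2 + (-2)·1^3 = 5.
  |p(1)| = 5.
Check: |p(1)| = 5 ≤ 9 = M_tri(1). ✓ Equality does not hold at z = 1 (the coefficients have mixed signs, so the terms do not all align in phase there).

M_tri(1) = 9; |p(1)| = 5; equality at z=1: no.


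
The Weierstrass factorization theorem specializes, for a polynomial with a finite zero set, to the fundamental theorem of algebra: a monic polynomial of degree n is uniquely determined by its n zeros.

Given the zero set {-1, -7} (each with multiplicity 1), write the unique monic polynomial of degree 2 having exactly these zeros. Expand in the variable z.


The polynomial is p(z) = ∏_{α ∈ S} (z − α), where S = {-1, -7}.
Expanding the product yields: p(z) = z^2 + 8·z + 7.
The resulting polynomial has degree 2 and real coefficients as required.

p(z) = z^2 + 8·z + 7.


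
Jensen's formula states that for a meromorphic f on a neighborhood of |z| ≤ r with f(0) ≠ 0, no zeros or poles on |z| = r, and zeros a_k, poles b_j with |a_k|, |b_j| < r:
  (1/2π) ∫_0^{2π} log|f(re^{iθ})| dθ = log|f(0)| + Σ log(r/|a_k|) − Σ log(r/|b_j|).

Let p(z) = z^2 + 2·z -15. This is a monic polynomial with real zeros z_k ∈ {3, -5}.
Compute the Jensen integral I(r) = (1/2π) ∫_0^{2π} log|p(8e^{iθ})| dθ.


Zeros: -5, 3; r = 8.
Inside |z| < r: -5, 3. Outside (|z| ≥ r): ∅.
p(0) = -15, so log|p(0)| = log(15) = 2.7081.
Apply Jensen: I(r) = log|p(0)| + Σ_k log(r/|z_k|), summed over zeros inside |z| < r.
  log(r/|z_k|) for z_k = 3: log(8/3) = 0.9808
  log(r/|z_k|) for z_k = -5: log(8/5) = 0.4700
Sum over inside zeros: 1.4508.
I(r) = log|p(0)| + (inside sum) = 2.7081 + 1.4508 = 4.1589.
Closed form (all zeros inside, monic): I(r) = n·log(r) = 2·log(8) = 4.1589. ✓

I(r) ≈ 4.1589.


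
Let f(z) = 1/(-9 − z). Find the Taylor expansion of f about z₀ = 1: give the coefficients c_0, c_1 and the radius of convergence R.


Let w = z − z₀, so z = z₀ + w.
Then -9 − z = -9 − (z₀ + w) = (-9 − z₀) − w = -10 − w.
f(z) = 1/(-10 − w) = (1/(-10)) · 1/(1 − w/(-10)) = Σ_{n≥0} w^n / (-10)^(n+1).
So c_n = 1/(-10)^(n+1):
  c_0 = 1/(-10)^1 = -1/10.
  c_1 = 1/(-10)^2 = 1/100.
The series is valid for |w/d| < 1, i.e. |z − z₀| < |d|.
Radius of convergence: R = |-9 − z₀| = |-10| = 10 (distance from z₀ to the singularity z = -9).

c_0 = -1/10, c_1 = 1/100; R = 10.


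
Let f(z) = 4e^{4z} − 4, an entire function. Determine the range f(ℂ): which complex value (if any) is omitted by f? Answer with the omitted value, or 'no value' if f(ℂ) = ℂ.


Little Picard bounds the complement of f(ℂ) to at most one point.
e^{4z} is never zero on ℂ, so 4·e^{4z} takes every value in ℂ ∖ {0}. Adding -4 shifts the range to ℂ ∖ {-4}. Thus f omits exactly the value -4.

Omitted value: -4.


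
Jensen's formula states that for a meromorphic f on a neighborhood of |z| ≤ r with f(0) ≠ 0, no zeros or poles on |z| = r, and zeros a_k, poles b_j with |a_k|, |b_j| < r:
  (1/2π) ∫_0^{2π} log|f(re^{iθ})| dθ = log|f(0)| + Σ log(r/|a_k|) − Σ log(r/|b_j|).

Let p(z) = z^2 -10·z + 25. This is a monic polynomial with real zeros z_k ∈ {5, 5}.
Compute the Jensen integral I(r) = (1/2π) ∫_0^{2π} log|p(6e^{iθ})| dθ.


Zeros: 5, 5; r = 6.
Inside |z| < r: 5, 5. Outside (|z| ≥ r): ∅.
p(0) = 25, so log|p(0)| = log(25) = 3.2189.
Apply Jensen: I(r) = log|p(0)| + Σ_k log(r/|z_k|), summed over zeros inside |z| < r.
  log(r/|z_k|) for z_k = 5: log(6/5) = 0.1823
  log(r/|z_k|) for z_k = 5: log(6/5) = 0.1823
Sum over inside zeros: 0.3646.
I(r) = log|p(0)| + (inside sum) = 3.2189 + 0.3646 = 3.5835.
Closed form (all zeros inside, monic): I(r) = n·log(r) = 2·log(6) = 3.5835. ✓

I(r) ≈ 3.5835.


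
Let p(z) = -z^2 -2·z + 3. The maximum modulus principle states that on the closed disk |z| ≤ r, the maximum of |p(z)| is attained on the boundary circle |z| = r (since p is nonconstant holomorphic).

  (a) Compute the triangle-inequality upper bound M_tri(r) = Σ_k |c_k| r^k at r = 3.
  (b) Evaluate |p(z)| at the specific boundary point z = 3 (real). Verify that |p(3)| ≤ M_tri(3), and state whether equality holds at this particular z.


Coefficients: c_0 = 3, c_1 = -2, c_2 = -1. Radius r = 3.
Part (a). Triangle bound: M_tri(r) = Σ_k |c_k| r^k
  = |3|·3^0 + |-2|·3^1 + |-1|·3^2
  = 3 + 6 + 9 = 18.
This bounds M(r) := max_{|z|=r} |p(z)| from above; equality holds iff all terms c_k z^k can be made to align in phase at a single z on |z|=r.
Part (b). At z = 3 (real, on the circle |z| = r):
  p(3) = (3)·3^0 + (-2)·3^1 + (-1)·3^2 = -12.
  |p(3)| = 12.
Check: |p(3)| = 12 ≤ 18 = M_tri(3). ✓ Equality does not hold at z = 3 (the coefficients have mixed signs, so the terms do not all align in phase there).

M_tri(3) = 18; |p(3)| = 12; equality at z=3: no.


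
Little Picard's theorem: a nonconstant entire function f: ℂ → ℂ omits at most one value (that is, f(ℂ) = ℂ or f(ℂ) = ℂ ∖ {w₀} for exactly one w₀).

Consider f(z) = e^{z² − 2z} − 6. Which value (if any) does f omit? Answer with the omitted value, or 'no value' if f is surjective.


Little Picard bounds the complement of f(ℂ) to at most one point.
The exponent g(z) = z² − 2z is a nonconstant polynomial, hence surjective onto ℂ. So e^{g(z)} takes every value in {e^w : w ∈ ℂ} = ℂ ∖ {0}. Adding -6 shifts the range to ℂ ∖ {-6}. f omits exactly -6.

Omitted value: -6.


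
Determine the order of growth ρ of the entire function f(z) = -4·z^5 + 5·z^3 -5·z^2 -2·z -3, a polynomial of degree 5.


|f(z)| ≤ Σ|c_k|·r^k = O(r^5) as r → ∞. Polynomial growth is O(e^{r^ε}) for every ε > 0 (since r^5/e^{r^ε} → 0), so ρ ≤ ε for all ε > 0, i.e. ρ = 0. Every nonconstant polynomial has order 0.
Therefore ρ = 0.

Order ρ = 0.


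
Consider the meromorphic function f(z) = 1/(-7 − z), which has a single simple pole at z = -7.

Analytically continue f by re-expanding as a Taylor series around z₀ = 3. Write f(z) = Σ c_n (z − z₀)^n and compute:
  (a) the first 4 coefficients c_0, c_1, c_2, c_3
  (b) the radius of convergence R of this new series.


Let w = z − z₀, so z = z₀ + w.
Then -7 − z = -7 − (z₀ + w) = (-7 − z₀) − w = -10 − w.
f(z) = 1/(-10 − w) = (1/(-10)) · 1/(1 − w/(-10)) = Σ_{n≥0} w^n / (-10)^(n+1).
So c_n = 1/(-10)^(n+1):
  c_0 = 1/(-10)^1 = -1/10.
  c_1 = 1/(-10)^2 = 1/100.
  c_2 = 1/(-10)^3 = -1/1000.
  c_3 = 1/(-10)^4 = 1/10000.
The series is valid for |w/d| < 1, i.e. |z − z₀| < |d|.
Radius of convergence: R = |-7 − z₀| = |-10| = 10 (distance from z₀ to the singularity z = -7).

c_0 = -1/10, c_1 = 1/100, c_2 = -1/1000, c_3 = 1/10000; R = 10.


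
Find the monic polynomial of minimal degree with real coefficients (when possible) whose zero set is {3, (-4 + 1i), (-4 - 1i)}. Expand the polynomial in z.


The polynomial is p(z) = ∏_{α ∈ S} (z − α), where S = {3, (-4 + 1i), (-4 - 1i)}.
Expanding the product yields: p(z) = z^3 + 5·z^2 -7·z -51.
Note conjugate pairs combine to real quadratics: (z − (-4+1i))(z − (-4−1i)) = z² + 8z + 17.
The resulting polynomial has degree 3 and real coefficients as required.

p(z) = z^3 + 5·z^2 -7·z -51.


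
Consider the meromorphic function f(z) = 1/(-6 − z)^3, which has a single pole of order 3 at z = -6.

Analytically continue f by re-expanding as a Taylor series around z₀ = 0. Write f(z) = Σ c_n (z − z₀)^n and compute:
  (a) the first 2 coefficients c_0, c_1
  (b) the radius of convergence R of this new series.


Let w = z − z₀, so z = z₀ + w.
Then -6 − z = -6 − (z₀ + w) = (-6 − z₀) − w = -6 − w.
f(z) = 1/(-6 − w)^3 = (1/(-6)^3) · (1 − w/(-6))^{−3}.
By the binomial series (1−u)^{−3} = Σ_{n≥0} C(n+2, 2) u^n for |u|<1, with u = w/(-6):
  c_n = C(n+2, 2) / (-6)^(n+3).
  c_0 = 1/(-6)^3 = -1/216.
  c_1 = 3/(-6)^4 = 1/432.
The series is valid for |w/d| < 1, i.e. |z − z₀| < |d|.
Radius of convergence: R = |-6 − z₀| = |-6| = 6 (distance from z₀ to the singularity z = -6).

c_0 = -1/216, c_1 = 1/432; R = 6.


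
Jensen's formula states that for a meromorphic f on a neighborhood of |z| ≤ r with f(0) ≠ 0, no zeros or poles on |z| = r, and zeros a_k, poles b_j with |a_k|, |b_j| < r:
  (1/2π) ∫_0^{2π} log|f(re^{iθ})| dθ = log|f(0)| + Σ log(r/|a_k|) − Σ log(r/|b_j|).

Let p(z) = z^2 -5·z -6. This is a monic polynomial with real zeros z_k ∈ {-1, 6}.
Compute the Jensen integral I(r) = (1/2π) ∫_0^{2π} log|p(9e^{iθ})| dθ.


Zeros: -1, 6; r = 9.
Inside |z| < r: -1, 6. Outside (|z| ≥ r): ∅.
p(0) = -6, so log|p(0)| = log(6) = 1.7918.
Apply Jensen: I(r) = log|p(0)| + Σ_k log(r/|z_k|), summed over zeros inside |z| < r.
  log(r/|z_k|) for z_k = -1: log(9/1) = 2.1972
  log(r/|z_k|) for z_k = 6: log(9/6) = 0.4055
Sum over inside zeros: 2.6027.
I(r) = log|p(0)| + (inside sum) = 1.7918 + 2.6027 = 4.3944.
Closed form (all zeros inside, monic): I(r) = n·log(r) = 2·log(9) = 4.3944. ✓

I(r) ≈ 4.3944.


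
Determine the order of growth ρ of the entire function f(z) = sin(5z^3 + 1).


Write sin(w) = (e^{iw} ± e^{−iw})/(2 or 2i), so |sin(w)| ≤ e^{|w|}. With w = 5z^3 + 1, |w| ≤ 5r^3 + 1 on |z|=r, giving M(r) ≤ e^{5r^3 + 1} and ρ ≤ 3. For the lower bound, choose z on |z|=r with 5z^3 purely imaginary of modulus 5r^3; then |sin(5z^3 + 1)| grows like e^{5r^3}/2, so ρ ≥ 3. Hence ρ = 3.
Therefore ρ = 3.

Order ρ = 3.


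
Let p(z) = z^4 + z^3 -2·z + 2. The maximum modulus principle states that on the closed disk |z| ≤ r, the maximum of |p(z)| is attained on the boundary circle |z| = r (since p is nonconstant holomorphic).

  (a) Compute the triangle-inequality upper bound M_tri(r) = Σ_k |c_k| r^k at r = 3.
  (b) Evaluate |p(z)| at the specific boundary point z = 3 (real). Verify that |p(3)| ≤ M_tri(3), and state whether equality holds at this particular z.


Coefficients: c_0 = 2, c_1 = -2, c_2 = 0, c_3 = 1, c_4 = 1. Radius r = 3.
Part (a). Triangle bound: M_tri(r) = Σ_k |c_k| r^k
  = |2|·3^0 + |-2|·3^1 + |0|·3^2 + |1|·3^3 + |1|·3^4
  = 2 + 6 + 0 + 27 + 81 = 116.
This bounds M(r) := max_{|z|=r} |p(z)| from above; equality holds iff all terms c_k z^k can be made to align in phase at a single z on |z|=r.
Part (b). At z = 3 (real, on the circle |z| = r):
  p(3) = (2)·3^0 + (-2)·3^1 + (0)·3^2 + (1)·3^3 + (1)·3^4 = 104.
  |p(3)| = 104.
Check: |p(3)| = 104 ≤ 116 = M_tri(3). ✓ Equality does not hold at z = 3 (the coefficients have mixed signs, so the terms do not all align in phase there).

M_tri(3) = 116; |p(3)| = 104; equality at z=3: no.


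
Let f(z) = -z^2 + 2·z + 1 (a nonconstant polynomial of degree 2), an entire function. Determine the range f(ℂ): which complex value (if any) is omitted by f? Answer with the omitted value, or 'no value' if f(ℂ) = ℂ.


Little Picard bounds the complement of f(ℂ) to at most one point.
For every w ∈ ℂ, the equation p(z) − w = 0 is a nonconstant polynomial in z and hence has at least one root by the fundamental theorem of algebra. So p is surjective onto ℂ, omitting no value.

Omitted value: no value.


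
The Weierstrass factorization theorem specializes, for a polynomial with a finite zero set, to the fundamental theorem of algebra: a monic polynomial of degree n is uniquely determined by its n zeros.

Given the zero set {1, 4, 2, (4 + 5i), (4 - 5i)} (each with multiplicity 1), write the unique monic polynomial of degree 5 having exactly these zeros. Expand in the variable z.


The polynomial is p(z) = ∏_{α ∈ S} (z − α), where S = {1, 4, 2, (4 + 5i), (4 - 5i)}.
Expanding the product yields: p(z) = z^5 -15·z^4 + 111·z^3 -407·z^2 + 638·z -328.
Note conjugate pairs combine to real quadratics: (z − (4+5i))(z − (4−5i)) = z² − 8z + 41.
The resulting polynomial has degree 5 and real coefficients as required.

p(z) = z^5 -15·z^4 + 111·z^3 -407·z^2 + 638·z -328.


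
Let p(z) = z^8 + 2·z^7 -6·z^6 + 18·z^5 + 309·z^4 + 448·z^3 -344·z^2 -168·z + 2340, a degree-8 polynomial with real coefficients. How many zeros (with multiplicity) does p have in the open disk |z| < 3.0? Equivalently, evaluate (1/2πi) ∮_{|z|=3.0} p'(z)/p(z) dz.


The zeros of p are: (-2 + 1i), (-2 - 1i), (3 + 3i), (3 - 3i), (-3 + 2i), (-3 - 2i), (1 + 1i), (1 - 1i).
Their magnitudes are: 2.236, 2.236, 4.243, 4.243, 3.606, 3.606, 1.414, 1.414.
Zeros with |z| < R = 3.0: (-2 + 1i), (-2 - 1i), (1 + 1i), (1 - 1i).
Count = 4.
By the argument principle, (1/2πi) ∮_{|z|=R} p'(z)/p(z) dz equals exactly this count.

Number of zeros inside |z| < 3.0: 4.


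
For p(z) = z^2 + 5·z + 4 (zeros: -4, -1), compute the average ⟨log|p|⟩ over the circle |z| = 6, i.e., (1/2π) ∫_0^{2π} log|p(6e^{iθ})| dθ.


Zeros: -4, -1; r = 6.
Inside |z| < r: -4, -1. Outside (|z| ≥ r): ∅.
p(0) = 4, so log|p(0)| = log(4) = 1.3863.
Apply Jensen: I(r) = log|p(0)| + Σ_k log(r/|z_k|), summed over zeros inside |z| < r.
  log(r/|z_k|) for z_k = -4: log(6/4) = 0.4055
  log(r/|z_k|) for z_k = -1: log(6/1) = 1.7918
Sum over inside zeros: 2.1972.
I(r) = log|p(0)| + (inside sum) = 1.3863 + 2.1972 = 3.5835.
Closed form (all zeros inside, monic): I(r) = n·log(r) = 2·log(6) = 3.5835. ✓

I(r) ≈ 3.5835.


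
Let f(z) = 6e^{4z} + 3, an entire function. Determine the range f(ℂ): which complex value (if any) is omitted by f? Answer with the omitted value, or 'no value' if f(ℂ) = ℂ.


Little Picard bounds the complement of f(ℂ) to at most one point.
e^{4z} is never zero on ℂ, so 6·e^{4z} takes every value in ℂ ∖ {0}. Adding 3 shifts the range to ℂ ∖ {3}. Thus f omits exactly the value 3.

Omitted value: 3.


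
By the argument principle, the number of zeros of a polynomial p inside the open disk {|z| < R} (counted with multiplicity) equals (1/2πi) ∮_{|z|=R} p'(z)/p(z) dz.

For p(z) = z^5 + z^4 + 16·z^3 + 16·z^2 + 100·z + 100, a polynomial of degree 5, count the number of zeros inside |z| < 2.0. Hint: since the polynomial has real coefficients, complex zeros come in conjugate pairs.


The zeros of p are: (-1 + 3i), (-1 - 3i), (1 + 3i), (1 - 3i), -1.
Their magnitudes are: 3.162, 3.162, 3.162, 3.162, 1.
Zeros with |z| < R = 2.0: -1.
Count = 1.
By the argument principle, (1/2πi) ∮_{|z|=R} p'(z)/p(z) dz equals exactly this count.

Number of zeros inside |z| < 2.0: 1.


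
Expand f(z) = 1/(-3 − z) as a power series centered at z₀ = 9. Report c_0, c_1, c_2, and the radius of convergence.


Let w = z − z₀, so z = z₀ + w.
Then -3 − z = -3 − (z₀ + w) = (-3 − z₀) − w = -12 − w.
f(z) = 1/(-12 − w) = (1/(-12)) · 1/(1 − w/(-12)) = Σ_{n≥0} w^n / (-12)^(n+1).
So c_n = 1/(-12)^(n+1):
  c_0 = 1/(-12)^1 = -1/12.
  c_1 = 1/(-12)^2 = 1/144.
  c_2 = 1/(-12)^3 = -1/1728.
The series is valid for |w/d| < 1, i.e. |z − z₀| < |d|.
Radius of convergence: R = |-3 − z₀| = |-12| = 12 (distance from z₀ to the singularity z = -3).

c_0 = -1/12, c_1 = 1/144, c_2 = -1/1728; R = 12.


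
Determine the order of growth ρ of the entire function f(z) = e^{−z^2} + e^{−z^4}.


Each summand is entire of order 2 and 4 respectively (as in the single-exponential case). The order of a sum is at most the max of the orders, so ρ ≤ 4. For the lower bound: on |z|=r choose arg z so that -1z^4 is real positive; then |e^{-1z^4}| = e^{1r^4} while |e^{-1z^2}| ≤ e^{1r^2} = o(e^{1r^4}). So |f| ≥ e^{1r^4}(1 − o(1)) and ρ ≥ 4. Hence ρ = max(2, 4) = 4.
Therefore ρ = 4.

Order ρ = 4.


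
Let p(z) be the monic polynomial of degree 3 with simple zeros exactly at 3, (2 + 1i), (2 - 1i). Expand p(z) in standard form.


The polynomial is p(z) = ∏_{α ∈ S} (z − α), where S = {3, (2 + 1i), (2 - 1i)}.
Expanding the product yields: p(z) = z^3 -7·z^2 + 17·z -15.
Note conjugate pairs combine to real quadratics: (z − (2+1i))(z − (2−1i)) = z² − 4z + 5.
The resulting polynomial has degree 3 and real coefficients as required.

p(z) = z^3 -7·z^2 + 17·z -15.


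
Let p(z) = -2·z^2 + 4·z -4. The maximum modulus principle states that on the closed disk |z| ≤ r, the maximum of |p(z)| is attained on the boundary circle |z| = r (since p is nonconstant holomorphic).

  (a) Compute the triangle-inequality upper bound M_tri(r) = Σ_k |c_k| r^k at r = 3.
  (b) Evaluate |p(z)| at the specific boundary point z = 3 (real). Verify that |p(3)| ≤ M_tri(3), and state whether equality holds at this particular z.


Coefficients: c_0 = -4, c_1 = 4, c_2 = -2. Radius r = 3.
Part (a). Triangle bound: M_tri(r) = Σ_k |c_k| r^k
  = |-4|·3^0 + |4|·3^1 + |-2|·3^2
  = 4 + 12 + 18 = 34.
This bounds M(r) := max_{|z|=r} |p(z)| from above; equality holds iff all terms c_k z^k can be made to align in phase at a single z on |z|=r.
Part (b). At z = 3 (real, on the circle |z| = r):
  p(3) = (-4)·3^0 + (4)·3^1 + (-2)·3^2 = -10.
  |p(3)| = 10.
Check: |p(3)| = 10 ≤ 34 = M_tri(3). ✓ Equality does not hold at z = 3 (the coefficients have mixed signs, so the terms do not all align in phase there).

M_tri(3) = 34; |p(3)| = 10; equality at z=3: no.


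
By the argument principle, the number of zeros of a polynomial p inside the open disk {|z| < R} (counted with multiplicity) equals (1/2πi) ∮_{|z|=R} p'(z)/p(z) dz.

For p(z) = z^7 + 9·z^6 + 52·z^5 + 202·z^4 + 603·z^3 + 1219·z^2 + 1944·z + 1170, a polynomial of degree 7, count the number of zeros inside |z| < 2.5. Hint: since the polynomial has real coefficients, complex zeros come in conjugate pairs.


The zeros of p are: (-3 + 2i), (-3 - 2i), -1, (-1 + 3i), (-1 - 3i), (0 + 3i), (0 - 3i).
Their magnitudes are: 3.606, 3.606, 1, 3.162, 3.162, 3, 3.
Zeros with |z| < R = 2.5: -1.
Count = 1.
By the argument principle, (1/2πi) ∮_{|z|=R} p'(z)/p(z) dz equals exactly this count.

Number of zeros inside |z| < 2.5: 1.


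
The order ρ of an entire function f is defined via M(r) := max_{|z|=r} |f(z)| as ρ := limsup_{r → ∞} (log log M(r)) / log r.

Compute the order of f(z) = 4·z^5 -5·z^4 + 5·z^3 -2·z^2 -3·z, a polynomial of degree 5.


|f(z)| ≤ Σ|c_k|·r^k = O(r^5) as r → ∞. Polynomial growth is O(e^{r^ε}) for every ε > 0 (since r^5/e^{r^ε} → 0), so ρ ≤ ε for all ε > 0, i.e. ρ = 0. Every nonconstant polynomial has order 0.
Therefore ρ = 0.

Order ρ = 0.


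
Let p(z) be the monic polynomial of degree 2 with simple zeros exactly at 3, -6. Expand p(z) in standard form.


The polynomial is p(z) = ∏_{α ∈ S} (z − α), where S = {3, -6}.
Expanding the product yields: p(z) = z^2 + 3·z -18.
The resulting polynomial has degree 2 and real coefficients as required.

p(z) = z^2 + 3·z -18.


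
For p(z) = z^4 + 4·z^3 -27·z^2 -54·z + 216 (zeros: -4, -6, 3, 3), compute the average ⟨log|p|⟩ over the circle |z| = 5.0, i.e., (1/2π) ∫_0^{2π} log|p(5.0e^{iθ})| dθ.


Zeros: -6, -4, 3, 3; r = 5.0.
Inside |z| < r: -4, 3, 3. Outside (|z| ≥ r): -6.
p(0) = 216, so log|p(0)| = log(216) = 5.3753.
Apply Jensen: I(r) = log|p(0)| + Σ_k log(r/|z_k|), summed over zeros inside |z| < r.
  log(r/|z_k|) for z_k = -4: log(5.0/4) = 0.2231
  log(r/|z_k|) for z_k = 3: log(5.0/3) = 0.5108
  log(r/|z_k|) for z_k = 3: log(5.0/3) = 0.5108
  Outside zeros (-6) contribute nothing to the Jensen sum.
Sum over inside zeros: 1.2448.
I(r) = log|p(0)| + (inside sum) = 5.3753 + 1.2448 = 6.6201.
Note: since some zeros are outside |z| ≤ r, the simplified n·log(r) form does NOT apply — only the inside zeros contribute.

I(r) ≈ 6.6201.


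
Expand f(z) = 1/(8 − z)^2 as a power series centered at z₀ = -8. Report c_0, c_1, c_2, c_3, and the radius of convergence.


Let w = z − z₀, so z = z₀ + w.
Then 8 − z = 8 − (z₀ + w) = (8 − z₀) − w = 16 − w.
f(z) = 1/(16 − w)^2 = (1/(16)^2) · (1 − w/(16))^{−2}.
By the binomial series (1−u)^{−2} = Σ_{n≥0} C(n+1, 1) u^n for |u|<1, with u = w/(16):
  c_n = C(n+1, 1) / (16)^(n+2).
  c_0 = 1/(16)^2 = 1/256.
  c_1 = 2/(16)^3 = 1/2048.
  c_2 = 3/(16)^4 = 3/65536.
  c_3 = 4/(16)^5 = 1/262144.
The series is valid for |w/d| < 1, i.e. |z − z₀| < |d|.
Radius of convergence: R = |8 − z₀| = |16| = 16 (distance from z₀ to the singularity z = 8).

c_0 = 1/256, c_1 = 1/2048, c_2 = 3/65536, c_3 = 1/262144; R = 16.


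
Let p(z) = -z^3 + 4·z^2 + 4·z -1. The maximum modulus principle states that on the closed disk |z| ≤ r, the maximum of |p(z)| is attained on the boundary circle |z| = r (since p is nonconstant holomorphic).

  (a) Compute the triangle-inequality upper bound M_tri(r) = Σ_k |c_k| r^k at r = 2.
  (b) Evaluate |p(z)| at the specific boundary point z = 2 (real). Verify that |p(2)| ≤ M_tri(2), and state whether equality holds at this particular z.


Coefficients: c_0 = -1, c_1 = 4, c_2 = 4, c_3 = -1. Radius r = 2.
Part (a). Triangle bound: M_tri(r) = Σ_k |c_k| r^k
  = |-1|·2^0 + |4|·2^1 + |4|·2^2 + |-1|·2^3
  = 1 + 8 + 16 + 8 = 33.
This bounds M(r) := max_{|z|=r} |p(z)| from above; equality holds iff all terms c_k z^k can be made to align in phase at a single z on |z|=r.
Part (b). At z = 2 (real, on the circle |z| = r):
  p(2) = (-1)·2^0 + (4)·2^1 + (4)·2^2 + (-1)·2^3 = 15.
  |p(2)| = 15.
Check: |p(2)| = 15 ≤ 33 = M_tri(2). ✓ Equality does not hold at z = 2 (the coefficients have mixed signs, so the terms do not all align in phase there).

M_tri(2) = 33; |p(2)| = 15; equality at z=2: no.


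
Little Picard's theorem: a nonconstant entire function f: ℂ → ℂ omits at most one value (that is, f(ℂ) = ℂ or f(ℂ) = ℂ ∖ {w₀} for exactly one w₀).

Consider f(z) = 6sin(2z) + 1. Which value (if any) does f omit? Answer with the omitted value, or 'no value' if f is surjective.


Little Picard bounds the complement of f(ℂ) to at most one point.
sin is entire and surjective onto ℂ: for every w ∈ ℂ, sin(ζ) = w has a solution ζ ∈ ℂ (e.g., via the complex inverse arcsin). With ζ = 2z this gives z = ζ/(2). Then 6·sin(2z) takes every value in 6·ℂ = ℂ, and adding 1 is a bijection of ℂ. So f is surjective and omits no value. (Note: only on the real line is sin bounded by [−1, 1].)

Omitted value: no value.


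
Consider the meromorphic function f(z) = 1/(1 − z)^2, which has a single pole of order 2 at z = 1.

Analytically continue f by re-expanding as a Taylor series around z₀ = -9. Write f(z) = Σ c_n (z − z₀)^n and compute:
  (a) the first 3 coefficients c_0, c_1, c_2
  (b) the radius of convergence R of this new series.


Let w = z − z₀, so z = z₀ + w.
Then 1 − z = 1 − (z₀ + w) = (1 − z₀) − w = 10 − w.
f(z) = 1/(10 − w)^2 = (1/(10)^2) · (1 − w/(10))^{−2}.
By the binomial series (1−u)^{−2} = Σ_{n≥0} C(n+1, 1) u^n for |u|<1, with u = w/(10):
  c_n = C(n+1, 1) / (10)^(n+2).
  c_0 = 1/(10)^2 = 1/100.
  c_1 = 2/(10)^3 = 1/500.
  c_2 = 3/(10)^4 = 3/10000.
The series is valid for |w/d| < 1, i.e. |z − z₀| < |d|.
Radius of convergence: R = |1 − z₀| = |10| = 10 (distance from z₀ to the singularity z = 1).

c_0 = 1/100, c_1 = 1/500, c_2 = 3/10000; R = 10.
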